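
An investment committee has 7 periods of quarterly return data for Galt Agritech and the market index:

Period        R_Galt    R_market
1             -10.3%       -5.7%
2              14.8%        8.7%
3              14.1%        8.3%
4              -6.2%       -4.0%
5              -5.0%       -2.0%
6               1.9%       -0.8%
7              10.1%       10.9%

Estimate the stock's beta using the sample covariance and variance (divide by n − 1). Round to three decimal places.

1.434

Mean R_i = (-10.3 + 14.8 + 14.1 − 6.2 − 5.0 + 1.9 + 10.1) / 7 = 2.7714%
Mean R_m = (-5.7 + 8.7 + 8.3 − 4.0 − 2.0 − 0.8 + 10.9) / 7 = 2.2000%
Σ(R_i − R̄_i)(R_m − R̄_m) = 405.1900  ⇒  Cov = 405.1900 / 6 = 67.5317
Σ(R_m − R̄_m)² = 282.6400  ⇒  Var(R_m) = 282.6400 / 6 = 47.1067
β = Cov / Var(R_m) = 67.5317 / 47.1067 = 1.4336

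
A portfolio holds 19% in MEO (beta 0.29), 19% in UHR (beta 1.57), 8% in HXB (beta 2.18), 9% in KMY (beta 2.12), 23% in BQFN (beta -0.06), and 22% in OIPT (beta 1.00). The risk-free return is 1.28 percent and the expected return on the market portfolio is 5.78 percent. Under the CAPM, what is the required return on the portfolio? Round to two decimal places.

β_P = Σ w_i β_i = 0.19×0.29 + 0.19×1.57 + 0.08×2.18 + 0.09×2.12 + 0.23×-0.06 + 0.22×1.00 = 0.9248
MRP = 5.78% − 1.28% = 4.50%
E(R_P) = R_f + β_P × MRP = 1.28% + 0.9248 × 4.50% = 5.44%

5.44%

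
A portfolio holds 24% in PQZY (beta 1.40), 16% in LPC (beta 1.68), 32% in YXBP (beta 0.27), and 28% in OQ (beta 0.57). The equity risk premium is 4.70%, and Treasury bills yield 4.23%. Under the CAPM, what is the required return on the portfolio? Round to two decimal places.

β_P = Σ w_i β_i = 0.24×1.40 + 0.16×1.68 + 0.32×0.27 + 0.28×0.57 = 0.8508
E(R_P) = R_f + β_P × MRP = 4.23% + 0.8508 × 4.70% = 8.23%

8.23%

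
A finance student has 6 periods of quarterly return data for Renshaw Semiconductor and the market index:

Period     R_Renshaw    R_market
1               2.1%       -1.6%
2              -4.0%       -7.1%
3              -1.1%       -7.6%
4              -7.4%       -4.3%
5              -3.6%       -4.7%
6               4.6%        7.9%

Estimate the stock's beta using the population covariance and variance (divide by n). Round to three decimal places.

Mean R_i = (2.1 − 4.0 − 1.1 − 7.4 − 3.6 + 4.6) / 6 = -1.5667%
Mean R_m = (-1.6 − 7.1 − 7.6 − 4.3 − 4.7 + 7.9) / 6 = -2.9000%
Σ(R_i − R̄_i)(R_m − R̄_m) = 91.2200  ⇒  Cov = 91.2200 / 6 = 15.2033
Σ(R_m − R̄_m)² = 163.2600  ⇒  Var(R_m) = 163.2600 / 6 = 27.2100
β = Cov / Var(R_m) = 15.2033 / 27.2100 = 0.5587

0.559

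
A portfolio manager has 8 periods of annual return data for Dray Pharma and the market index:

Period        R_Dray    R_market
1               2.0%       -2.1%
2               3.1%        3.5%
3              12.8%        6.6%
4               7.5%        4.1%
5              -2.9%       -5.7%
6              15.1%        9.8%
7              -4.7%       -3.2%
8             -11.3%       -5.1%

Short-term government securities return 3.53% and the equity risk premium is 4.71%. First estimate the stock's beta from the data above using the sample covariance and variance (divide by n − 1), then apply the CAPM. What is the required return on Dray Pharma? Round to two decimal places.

10.33%

Mean R_i = (2.0 + 3.1 + 12.8 + 7.5 − 2.9 + 15.1 − 4.7 − 11.3) / 8 = 2.7000%
Mean R_m = (-2.1 + 3.5 + 6.6 + 4.1 − 5.7 + 9.8 − 3.2 − 5.1) / 8 = 0.9875%
Σ(R_i − R̄_i)(R_m − R̄_m) = 337.7300  ⇒  Cov = 337.7300 / 7 = 48.2471
Σ(R_m − R̄_m)² = 234.0088  ⇒  Var(R_m) = 234.0088 / 7 = 33.4298
β = Cov / Var(R_m) = 48.2471 / 33.4298 = 1.4432
E(R) = R_f + β × MRP = 3.53% + 1.4432 × 4.71% = 10.33%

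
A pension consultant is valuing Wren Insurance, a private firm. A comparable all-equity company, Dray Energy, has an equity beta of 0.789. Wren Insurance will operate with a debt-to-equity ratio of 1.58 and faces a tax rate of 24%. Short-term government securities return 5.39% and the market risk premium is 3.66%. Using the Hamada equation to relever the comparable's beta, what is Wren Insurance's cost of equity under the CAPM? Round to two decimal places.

11.75%

β_L = β_U × [1 + (1 − t)(D/E)] = 0.789 × [1 + (1 − 0.24) × 1.58]
    = 0.789 × [1 + 0.76 × 1.58] = 0.789 × 2.2008 = 1.7364
E(R) = R_f + β_L × MRP = 5.39% + 1.7364 × 3.66% = 11.75%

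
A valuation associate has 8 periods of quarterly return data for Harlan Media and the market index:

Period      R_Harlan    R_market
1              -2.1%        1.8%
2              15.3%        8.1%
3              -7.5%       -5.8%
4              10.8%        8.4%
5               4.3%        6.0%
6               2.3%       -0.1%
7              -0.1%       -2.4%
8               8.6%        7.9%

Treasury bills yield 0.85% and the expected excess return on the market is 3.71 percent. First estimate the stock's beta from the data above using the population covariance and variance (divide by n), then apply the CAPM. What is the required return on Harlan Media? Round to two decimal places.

Mean R_i = (-2.1 + 15.3 − 7.5 + 10.8 + 4.3 + 2.3 − 0.1 + 8.6) / 8 = 3.9500%
Mean R_m = (1.8 + 8.1 − 5.8 + 8.4 + 6.0 − 0.1 − 2.4 + 7.9) / 8 = 2.9875%
Σ(R_i − R̄_i)(R_m − R̄_m) = 253.7150  ⇒  Cov = 253.7150 / 8 = 31.7144
Σ(R_m − R̄_m)² = 205.8288  ⇒  Var(R_m) = 205.8288 / 8 = 25.7286
β = Cov / Var(R_m) = 31.7144 / 25.7286 = 1.2327
E(R) = R_f + β × MRP = 0.85% + 1.2327 × 3.71% = 5.42%

5.42%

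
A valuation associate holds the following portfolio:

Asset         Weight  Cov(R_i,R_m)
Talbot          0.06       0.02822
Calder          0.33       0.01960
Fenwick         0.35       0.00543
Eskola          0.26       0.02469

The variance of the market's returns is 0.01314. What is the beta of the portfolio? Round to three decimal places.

β_Talbot = 0.02822 / 0.01314 = 2.1476
β_Calder = 0.01960 / 0.01314 = 1.4916
β_Fenwick = 0.00543 / 0.01314 = 0.4132
β_Eskola = 0.02469 / 0.01314 = 1.8790
β_P = Σ w_i β_i = 0.06×2.1476 + 0.33×1.4916 + 0.35×0.4132 + 0.26×1.8790 = 1.2542

1.254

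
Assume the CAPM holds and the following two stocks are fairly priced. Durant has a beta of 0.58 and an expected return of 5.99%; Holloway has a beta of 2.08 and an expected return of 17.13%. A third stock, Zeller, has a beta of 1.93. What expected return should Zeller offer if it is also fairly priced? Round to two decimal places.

16.02%

MRP (SML slope) = (17.13% − 5.99%) / (2.08 − 0.58) = 11.14% / 1.50 = 7.4267%
R_f (intercept) = 5.99% − 0.58 × 7.4267% = 1.6825%
E(R_Zeller) = R_f + β × MRP = 1.6825% + 1.93 × 7.4267% = 16.02%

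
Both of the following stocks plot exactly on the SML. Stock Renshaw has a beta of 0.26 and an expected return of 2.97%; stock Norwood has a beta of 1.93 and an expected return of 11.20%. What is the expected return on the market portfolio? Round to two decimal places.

6.62%

Both satisfy E(R) = R_f + β·MRP, so the slope of the SML is
MRP = (11.20% − 2.97%) / (1.93 − 0.26) = 8.23% / 1.67 = 4.9281%
R_f = E(R_Renshaw) − β_Renshaw·MRP = 2.97% − 0.26 × 4.9281% = 1.6887%
E(R_m) = R_f + MRP = 1.6887% + 4.9281% = 6.62%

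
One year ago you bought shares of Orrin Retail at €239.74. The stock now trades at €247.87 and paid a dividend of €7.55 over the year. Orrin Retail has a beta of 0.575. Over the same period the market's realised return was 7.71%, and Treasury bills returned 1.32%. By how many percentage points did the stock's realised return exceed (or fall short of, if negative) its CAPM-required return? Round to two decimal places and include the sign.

Realised HPR = (P1 + D1 − P0) / P0 = (247.87 + 7.55 − 239.74) / 239.74 = 15.68 / 239.74 = 6.5404%
MRP = 7.71% − 1.32% = 6.39%
CAPM required = R_f + β·MRP = 1.32% + 0.575 × 6.39% = 4.99425%
α = realised − required = 6.5404% − 4.99425% = +1.55%

+1.55%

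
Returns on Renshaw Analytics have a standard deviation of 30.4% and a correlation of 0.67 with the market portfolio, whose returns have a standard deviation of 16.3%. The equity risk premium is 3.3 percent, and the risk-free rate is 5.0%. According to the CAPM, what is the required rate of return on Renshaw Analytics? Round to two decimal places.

9.12%

β = ρ × σ_i / σ_m = 0.67 × 30.4% / 16.3% = 1.2496
E(R) = 5.0% + 1.2496 × 3.3% = 9.12%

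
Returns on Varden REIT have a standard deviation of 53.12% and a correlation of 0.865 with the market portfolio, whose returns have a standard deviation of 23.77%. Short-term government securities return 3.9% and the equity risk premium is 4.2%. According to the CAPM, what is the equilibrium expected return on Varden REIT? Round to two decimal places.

β = ρ × σ_i / σ_m = 0.865 × 53.12% / 23.77% = 1.9331
E(R) = 3.9% + 1.9331 × 4.2% = 12.02%

12.02%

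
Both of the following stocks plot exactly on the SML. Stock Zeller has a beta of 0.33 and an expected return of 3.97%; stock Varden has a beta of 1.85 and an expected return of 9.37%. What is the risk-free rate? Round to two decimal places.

Both satisfy E(R) = R_f + β·MRP, so the slope of the SML is
MRP = (9.37% − 3.97%) / (1.85 − 0.33) = 5.40% / 1.52 = 3.5526%
R_f = E(R_Zeller) − β_Zeller·MRP = 3.97% − 0.33 × 3.5526% = 2.7976%

2.80%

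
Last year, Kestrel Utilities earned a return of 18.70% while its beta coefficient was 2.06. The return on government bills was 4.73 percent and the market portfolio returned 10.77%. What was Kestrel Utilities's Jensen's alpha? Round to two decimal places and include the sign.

Market excess return = 10.77% − 4.73% = 6.04%
CAPM benchmark = R_f + β(R_m − R_f) = 4.73% + 2.06 × 6.04% = 17.1724%
α = actual − benchmark = 18.70% − 17.1724% = +1.53%

+1.53%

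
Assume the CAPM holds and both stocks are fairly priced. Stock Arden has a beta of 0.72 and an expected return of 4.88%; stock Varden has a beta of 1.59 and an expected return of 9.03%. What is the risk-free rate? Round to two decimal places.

1.45%

Both satisfy E(R) = R_f + β·MRP, so the slope of the SML is
MRP = (9.03% − 4.88%) / (1.59 − 0.72) = 4.15% / 0.87 = 4.7701%
R_f = E(R_Arden) − β_Arden·MRP = 4.88% − 0.72 × 4.7701% = 1.4455%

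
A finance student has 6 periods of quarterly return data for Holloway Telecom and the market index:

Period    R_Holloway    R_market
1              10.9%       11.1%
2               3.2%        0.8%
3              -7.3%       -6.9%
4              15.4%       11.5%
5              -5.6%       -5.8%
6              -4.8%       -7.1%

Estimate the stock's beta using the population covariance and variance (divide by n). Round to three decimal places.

Mean R_i = (10.9 + 3.2 − 7.3 + 15.4 − 5.6 − 4.8) / 6 = 1.9667%
Mean R_m = (11.1 + 0.8 − 6.9 + 11.5 − 5.8 − 7.1) / 6 = 0.6000%
Σ(R_i − R̄_i)(R_m − R̄_m) = 410.5000  ⇒  Cov = 410.5000 / 6 = 68.4167
Σ(R_m − R̄_m)² = 385.6000  ⇒  Var(R_m) = 385.6000 / 6 = 64.2667
β = Cov / Var(R_m) = 68.4167 / 64.2667 = 1.0646

1.065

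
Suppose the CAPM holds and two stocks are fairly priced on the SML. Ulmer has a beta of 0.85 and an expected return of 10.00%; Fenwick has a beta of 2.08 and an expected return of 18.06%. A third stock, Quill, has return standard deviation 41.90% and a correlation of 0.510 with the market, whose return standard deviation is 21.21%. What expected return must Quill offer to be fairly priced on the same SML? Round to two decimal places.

MRP = (18.06% − 10.00%) / (2.08 − 0.85) = 6.5528%
R_f = 10.00% − 0.85 × 6.5528% = 4.4301%
β_Quill = ρ·σ_i/σ_m = 0.510 × 41.90 / 21.21 = 1.0075
E(R_Quill) = R_f + β × MRP = 4.4301% + 1.0075 × 6.5528% = 11.03%

11.03%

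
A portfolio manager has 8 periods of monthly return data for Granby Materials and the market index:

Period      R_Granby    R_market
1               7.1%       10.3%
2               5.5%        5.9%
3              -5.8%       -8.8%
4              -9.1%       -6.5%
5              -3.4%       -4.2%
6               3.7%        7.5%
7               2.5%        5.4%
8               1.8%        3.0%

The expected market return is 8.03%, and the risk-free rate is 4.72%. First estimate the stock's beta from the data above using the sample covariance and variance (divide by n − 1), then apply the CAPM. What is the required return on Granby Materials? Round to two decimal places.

Mean R_i = (7.1 + 5.5 − 5.8 − 9.1 − 3.4 + 3.7 + 2.5 + 1.8) / 8 = 0.2875%
Mean R_m = (10.3 + 5.9 − 8.8 − 6.5 − 4.2 + 7.5 + 5.4 + 3.0) / 8 = 1.5750%
Σ(R_i − R̄_i)(R_m − R̄_m) = 273.0775  ⇒  Cov = 273.0775 / 7 = 39.0111
Σ(R_m − R̄_m)² = 352.7950  ⇒  Var(R_m) = 352.7950 / 7 = 50.3993
β = Cov / Var(R_m) = 39.0111 / 50.3993 = 0.7740
MRP = 8.03% − 4.72% = 3.31%
E(R) = R_f + β × MRP = 4.72% + 0.7740 × 3.31% = 7.28%

7.28%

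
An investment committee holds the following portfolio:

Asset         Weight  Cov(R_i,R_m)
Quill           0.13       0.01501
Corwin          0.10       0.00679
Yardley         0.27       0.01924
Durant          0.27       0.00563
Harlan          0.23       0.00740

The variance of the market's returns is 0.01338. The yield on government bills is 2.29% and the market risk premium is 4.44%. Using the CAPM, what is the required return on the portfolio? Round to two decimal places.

5.96%

β_Quill = 0.01501 / 0.01338 = 1.1218
β_Corwin = 0.00679 / 0.01338 = 0.5075
β_Yardley = 0.01924 / 0.01338 = 1.4380
β_Durant = 0.00563 / 0.01338 = 0.4208
β_Harlan = 0.00740 / 0.01338 = 0.5531
β_P = Σ w_i β_i = 0.13×1.1218 + 0.10×0.5075 + 0.27×1.4380 + 0.27×0.4208 + 0.23×0.5531 = 0.8257
E(R_P) = R_f + β_P × MRP = 2.29% + 0.8257 × 4.44% = 5.96%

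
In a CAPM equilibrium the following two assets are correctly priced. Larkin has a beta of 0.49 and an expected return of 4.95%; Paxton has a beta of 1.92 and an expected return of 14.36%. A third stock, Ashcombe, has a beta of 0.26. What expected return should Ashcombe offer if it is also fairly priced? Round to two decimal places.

MRP (SML slope) = (14.36% − 4.95%) / (1.92 − 0.49) = 9.41% / 1.43 = 6.5804%
R_f (intercept) = 4.95% − 0.49 × 6.5804% = 1.7256%
E(R_Ashcombe) = R_f + β × MRP = 1.7256% + 0.26 × 6.5804% = 3.44%

3.44%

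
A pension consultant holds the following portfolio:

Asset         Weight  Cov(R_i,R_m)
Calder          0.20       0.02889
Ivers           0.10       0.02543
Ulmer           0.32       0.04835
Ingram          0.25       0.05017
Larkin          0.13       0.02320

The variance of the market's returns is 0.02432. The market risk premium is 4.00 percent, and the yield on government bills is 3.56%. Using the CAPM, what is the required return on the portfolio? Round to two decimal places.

10.03%

β_Calder = 0.02889 / 0.02432 = 1.1879
β_Ivers = 0.02543 / 0.02432 = 1.0456
β_Ulmer = 0.04835 / 0.02432 = 1.9881
β_Ingram = 0.05017 / 0.02432 = 2.0629
β_Larkin = 0.02320 / 0.02432 = 0.9539
β_P = Σ w_i β_i = 0.20×1.1879 + 0.10×1.0456 + 0.32×1.9881 + 0.25×2.0629 + 0.13×0.9539 = 1.6181
E(R_P) = R_f + β_P × MRP = 3.56% + 1.6181 × 4.00% = 10.03%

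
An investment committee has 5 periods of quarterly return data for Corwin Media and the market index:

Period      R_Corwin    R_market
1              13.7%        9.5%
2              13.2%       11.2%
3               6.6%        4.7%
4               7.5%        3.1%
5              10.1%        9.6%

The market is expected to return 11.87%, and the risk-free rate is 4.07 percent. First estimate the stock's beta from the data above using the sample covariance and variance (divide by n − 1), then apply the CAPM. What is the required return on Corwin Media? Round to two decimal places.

Mean R_i = (13.7 + 13.2 + 6.6 + 7.5 + 10.1) / 5 = 10.2200%
Mean R_m = (9.5 + 11.2 + 4.7 + 3.1 + 9.6) / 5 = 7.6200%
Σ(R_i − R̄_i)(R_m − R̄_m) = 39.8380  ⇒  Cov = 39.8380 / 4 = 9.9595
Σ(R_m − R̄_m)² = 49.2280  ⇒  Var(R_m) = 49.2280 / 4 = 12.3070
β = Cov / Var(R_m) = 9.9595 / 12.3070 = 0.8093
MRP = 11.87% − 4.07% = 7.80%
E(R) = R_f + β × MRP = 4.07% + 0.8093 × 7.80% = 10.38%

10.38%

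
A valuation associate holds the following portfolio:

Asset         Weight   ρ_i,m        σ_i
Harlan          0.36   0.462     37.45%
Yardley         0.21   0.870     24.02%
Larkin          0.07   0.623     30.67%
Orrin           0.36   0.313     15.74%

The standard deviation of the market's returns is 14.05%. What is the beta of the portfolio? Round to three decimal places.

0.977

β_Harlan = 0.462 × 37.45% / 14.05% = 1.2315
β_Yardley = 0.870 × 24.02% / 14.05% = 1.4874
β_Larkin = 0.623 × 30.67% / 14.05% = 1.3600
β_Orrin = 0.313 × 15.74% / 14.05% = 0.3506
β_P = Σ w_i β_i = 0.36×1.2315 + 0.21×1.4874 + 0.07×1.3600 + 0.36×0.3506 = 0.9771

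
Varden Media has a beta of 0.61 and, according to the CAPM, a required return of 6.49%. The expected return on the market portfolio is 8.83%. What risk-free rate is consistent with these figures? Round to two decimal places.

2.83%

E(R) = R_f + β(E(R_m) − R_f) = R_f(1 − β) + β·E(R_m)
6.49% = R_f × (1 − 0.61) + 0.61 × 8.83%
6.49% = R_f × 0.39 + 5.3863%
R_f = (6.49% − 5.3863%) / 0.39 = 2.83%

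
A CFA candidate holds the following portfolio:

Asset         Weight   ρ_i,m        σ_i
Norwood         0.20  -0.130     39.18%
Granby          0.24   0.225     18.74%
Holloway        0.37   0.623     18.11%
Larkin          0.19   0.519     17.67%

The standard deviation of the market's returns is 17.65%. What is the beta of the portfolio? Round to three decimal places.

β_Norwood = -0.130 × 39.18% / 17.65% = -0.2886
β_Granby = 0.225 × 18.74% / 17.65% = 0.2389
β_Holloway = 0.623 × 18.11% / 17.65% = 0.6392
β_Larkin = 0.519 × 17.67% / 17.65% = 0.5196
β_P = Σ w_i β_i = 0.20×-0.2886 + 0.24×0.2389 + 0.37×0.6392 + 0.19×0.5196 = 0.3348

0.335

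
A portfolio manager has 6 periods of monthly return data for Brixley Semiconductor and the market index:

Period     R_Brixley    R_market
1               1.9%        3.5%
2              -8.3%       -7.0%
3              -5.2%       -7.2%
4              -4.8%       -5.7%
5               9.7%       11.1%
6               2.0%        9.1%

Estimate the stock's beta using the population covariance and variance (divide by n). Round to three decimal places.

0.740

Mean R_i = (1.9 − 8.3 − 5.2 − 4.8 + 9.7 + 2.0) / 6 = -0.7833%
Mean R_m = (3.5 − 7.0 − 7.2 − 5.7 + 11.1 + 9.1) / 6 = 0.6333%
Σ(R_i − R̄_i)(R_m − R̄_m) = 258.3967  ⇒  Cov = 258.3967 / 6 = 43.0661
Σ(R_m − R̄_m)² = 349.1933  ⇒  Var(R_m) = 349.1933 / 6 = 58.1989
β = Cov / Var(R_m) = 43.0661 / 58.1989 = 0.7400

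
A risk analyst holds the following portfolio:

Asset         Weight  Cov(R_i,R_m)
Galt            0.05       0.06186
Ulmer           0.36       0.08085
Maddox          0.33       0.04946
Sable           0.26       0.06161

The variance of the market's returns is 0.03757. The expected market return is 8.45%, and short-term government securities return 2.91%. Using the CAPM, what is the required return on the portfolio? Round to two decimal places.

12.43%

β_Galt = 0.06186 / 0.03757 = 1.6465
β_Ulmer = 0.08085 / 0.03757 = 2.1520
β_Maddox = 0.04946 / 0.03757 = 1.3165
β_Sable = 0.06161 / 0.03757 = 1.6399
β_P = Σ w_i β_i = 0.05×1.6465 + 0.36×2.1520 + 0.33×1.3165 + 0.26×1.6399 = 1.7179
MRP = 8.45% − 2.91% = 5.54%
E(R_P) = R_f + β_P × MRP = 2.91% + 1.7179 × 5.54% = 12.43%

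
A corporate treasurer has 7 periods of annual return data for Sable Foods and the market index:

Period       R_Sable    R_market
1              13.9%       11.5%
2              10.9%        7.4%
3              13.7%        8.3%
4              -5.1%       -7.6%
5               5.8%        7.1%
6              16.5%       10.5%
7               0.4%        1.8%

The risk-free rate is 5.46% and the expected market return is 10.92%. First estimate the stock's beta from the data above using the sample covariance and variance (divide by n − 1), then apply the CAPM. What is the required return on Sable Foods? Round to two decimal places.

11.66%

Mean R_i = (13.9 + 10.9 + 13.7 − 5.1 + 5.8 + 16.5 + 0.4) / 7 = 8.0143%
Mean R_m = (11.5 + 7.4 + 8.3 − 7.6 + 7.1 + 10.5 + 1.8) / 7 = 5.5714%
Σ(R_i − R̄_i)(R_m − R̄_m) = 295.5729  ⇒  Cov = 295.5729 / 6 = 49.2622
Σ(R_m − R̄_m)² = 260.2743  ⇒  Var(R_m) = 260.2743 / 6 = 43.3791
β = Cov / Var(R_m) = 49.2622 / 43.3791 = 1.1356
MRP = 10.92% − 5.46% = 5.46%
E(R) = R_f + β × MRP = 5.46% + 1.1356 × 5.46% = 11.66%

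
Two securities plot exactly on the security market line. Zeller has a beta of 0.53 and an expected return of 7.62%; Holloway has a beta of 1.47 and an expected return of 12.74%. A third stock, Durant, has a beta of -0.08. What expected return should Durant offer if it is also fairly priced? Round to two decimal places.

MRP (SML slope) = (12.74% − 7.62%) / (1.47 − 0.53) = 5.12% / 0.94 = 5.4468%
R_f (intercept) = 7.62% − 0.53 × 5.4468% = 4.7332%
E(R_Durant) = R_f + β × MRP = 4.7332% + -0.08 × 5.4468% = 4.30%

4.30%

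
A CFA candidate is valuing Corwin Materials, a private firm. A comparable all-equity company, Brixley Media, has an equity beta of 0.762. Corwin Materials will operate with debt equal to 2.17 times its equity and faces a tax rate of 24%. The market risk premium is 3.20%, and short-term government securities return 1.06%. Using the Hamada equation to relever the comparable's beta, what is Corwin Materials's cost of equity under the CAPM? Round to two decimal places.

β_L = β_U × [1 + (1 − t)(D/E)] = 0.762 × [1 + (1 − 0.24) × 2.17]
    = 0.762 × [1 + 0.76 × 2.17] = 0.762 × 2.6492 = 2.0187
E(R) = R_f + β_L × MRP = 1.06% + 2.0187 × 3.20% = 7.52%

7.52%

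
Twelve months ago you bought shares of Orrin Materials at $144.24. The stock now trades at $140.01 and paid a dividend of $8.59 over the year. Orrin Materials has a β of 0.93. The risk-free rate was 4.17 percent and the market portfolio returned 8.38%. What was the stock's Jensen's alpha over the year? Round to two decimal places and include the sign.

-5.06%

Realised HPR = (P1 + D1 − P0) / P0 = (140.01 + 8.59 − 144.24) / 144.24 = 4.36 / 144.24 = 3.0227%
MRP = 8.38% − 4.17% = 4.21%
CAPM required = R_f + β·MRP = 4.17% + 0.93 × 4.21% = 8.0853%
α = realised − required = 3.0227% − 8.0853% = -5.06%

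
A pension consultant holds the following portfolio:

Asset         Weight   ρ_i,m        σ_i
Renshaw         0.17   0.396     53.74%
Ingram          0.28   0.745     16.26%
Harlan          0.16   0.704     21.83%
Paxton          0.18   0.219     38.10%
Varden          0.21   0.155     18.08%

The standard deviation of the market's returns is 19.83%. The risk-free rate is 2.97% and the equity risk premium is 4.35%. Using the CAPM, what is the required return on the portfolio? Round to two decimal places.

β_Renshaw = 0.396 × 53.74% / 19.83% = 1.0732
β_Ingram = 0.745 × 16.26% / 19.83% = 0.6109
β_Harlan = 0.704 × 21.83% / 19.83% = 0.7750
β_Paxton = 0.219 × 38.10% / 19.83% = 0.4208
β_Varden = 0.155 × 18.08% / 19.83% = 0.1413
β_P = Σ w_i β_i = 0.17×1.0732 + 0.28×0.6109 + 0.16×0.7750 + 0.18×0.4208 + 0.21×0.1413 = 0.5829
E(R_P) = R_f + β_P × MRP = 2.97% + 0.5829 × 4.35% = 5.51%

5.51%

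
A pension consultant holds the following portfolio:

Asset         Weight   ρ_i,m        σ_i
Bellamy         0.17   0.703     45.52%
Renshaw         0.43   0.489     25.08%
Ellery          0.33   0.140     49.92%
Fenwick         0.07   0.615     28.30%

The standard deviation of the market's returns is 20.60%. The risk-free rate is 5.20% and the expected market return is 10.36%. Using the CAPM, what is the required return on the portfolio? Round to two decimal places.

8.77%

β_Bellamy = 0.703 × 45.52% / 20.60% = 1.5534
β_Renshaw = 0.489 × 25.08% / 20.60% = 0.5953
β_Ellery = 0.140 × 49.92% / 20.60% = 0.3393
β_Fenwick = 0.615 × 28.30% / 20.60% = 0.8449
β_P = Σ w_i β_i = 0.17×1.5534 + 0.43×0.5953 + 0.33×0.3393 + 0.07×0.8449 = 0.6912
MRP = 10.36% − 5.20% = 5.16%
E(R_P) = R_f + β_P × MRP = 5.20% + 0.6912 × 5.16% = 8.77%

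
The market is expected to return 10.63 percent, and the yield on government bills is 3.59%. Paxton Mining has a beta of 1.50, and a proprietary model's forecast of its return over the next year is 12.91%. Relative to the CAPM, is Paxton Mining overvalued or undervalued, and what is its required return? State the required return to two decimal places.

Overvalued; required return 14.15%

MRP = 10.63% − 3.59% = 7.04%
Required return = R_f + β·MRP = 3.59% + 1.50 × 7.04% = 14.15%
Forecast 12.91% < required 14.15% → the stock plots below the SML → overvalued.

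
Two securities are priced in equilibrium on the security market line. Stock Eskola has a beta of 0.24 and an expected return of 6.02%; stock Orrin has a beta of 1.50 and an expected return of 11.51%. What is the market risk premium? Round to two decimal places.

4.36%

Both satisfy E(R) = R_f + β·MRP, so the slope of the SML is
MRP = (11.51% − 6.02%) / (1.50 − 0.24) = 5.49% / 1.26 = 4.3571%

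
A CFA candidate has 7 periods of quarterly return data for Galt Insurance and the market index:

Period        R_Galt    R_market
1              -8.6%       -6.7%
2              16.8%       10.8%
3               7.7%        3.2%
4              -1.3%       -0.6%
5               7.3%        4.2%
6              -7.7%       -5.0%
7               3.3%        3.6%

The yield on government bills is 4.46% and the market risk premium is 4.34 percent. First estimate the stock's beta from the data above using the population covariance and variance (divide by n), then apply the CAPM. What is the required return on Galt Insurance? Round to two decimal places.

10.96%

Mean R_i = (-8.6 + 16.8 + 7.7 − 1.3 + 7.3 − 7.7 + 3.3) / 7 = 2.5000%
Mean R_m = (-6.7 + 10.8 + 3.2 − 0.6 + 4.2 − 5.0 + 3.6) / 7 = 1.3571%
Σ(R_i − R̄_i)(R_m − R̄_m) = 321.7700  ⇒  Cov = 321.7700 / 7 = 45.9671
Σ(R_m − R̄_m)² = 214.8371  ⇒  Var(R_m) = 214.8371 / 7 = 30.6910
β = Cov / Var(R_m) = 45.9671 / 30.6910 = 1.4977
E(R) = R_f + β × MRP = 4.46% + 1.4977 × 4.34% = 10.96%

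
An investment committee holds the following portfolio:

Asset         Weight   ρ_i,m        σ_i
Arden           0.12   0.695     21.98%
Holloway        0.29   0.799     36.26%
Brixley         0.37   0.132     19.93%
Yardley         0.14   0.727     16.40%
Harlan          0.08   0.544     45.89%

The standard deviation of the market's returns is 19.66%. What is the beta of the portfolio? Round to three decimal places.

β_Arden = 0.695 × 21.98% / 19.66% = 0.7770
β_Holloway = 0.799 × 36.26% / 19.66% = 1.4736
β_Brixley = 0.132 × 19.93% / 19.66% = 0.1338
β_Yardley = 0.727 × 16.40% / 19.66% = 0.6064
β_Harlan = 0.544 × 45.89% / 19.66% = 1.2698
β_P = Σ w_i β_i = 0.12×0.7770 + 0.29×1.4736 + 0.37×0.1338 + 0.14×0.6064 + 0.08×1.2698 = 0.7566

0.757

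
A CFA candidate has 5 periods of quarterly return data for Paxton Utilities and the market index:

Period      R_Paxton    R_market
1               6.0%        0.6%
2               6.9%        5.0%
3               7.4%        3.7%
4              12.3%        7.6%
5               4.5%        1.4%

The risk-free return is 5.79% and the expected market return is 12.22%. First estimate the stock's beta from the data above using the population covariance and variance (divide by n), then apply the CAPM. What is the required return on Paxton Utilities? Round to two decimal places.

11.75%

Mean R_i = (6.0 + 6.9 + 7.4 + 12.3 + 4.5) / 5 = 7.4200%
Mean R_m = (0.6 + 5.0 + 3.7 + 7.6 + 1.4) / 5 = 3.6600%
Σ(R_i − R̄_i)(R_m − R̄_m) = 29.4740  ⇒  Cov = 29.4740 / 5 = 5.8948
Σ(R_m − R̄_m)² = 31.7920  ⇒  Var(R_m) = 31.7920 / 5 = 6.3584
β = Cov / Var(R_m) = 5.8948 / 6.3584 = 0.9271
MRP = 12.22% − 5.79% = 6.43%
E(R) = R_f + β × MRP = 5.79% + 0.9271 × 6.43% = 11.75%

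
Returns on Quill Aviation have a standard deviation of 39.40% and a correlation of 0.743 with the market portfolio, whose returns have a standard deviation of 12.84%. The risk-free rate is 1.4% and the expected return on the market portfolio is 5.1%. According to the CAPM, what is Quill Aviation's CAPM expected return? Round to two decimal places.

9.84%

β = ρ × σ_i / σ_m = 0.743 × 39.40% / 12.84% = 2.2799
MRP = 5.1% − 1.4% = 3.70%
E(R) = 1.4% + 2.2799 × 3.7% = 9.84%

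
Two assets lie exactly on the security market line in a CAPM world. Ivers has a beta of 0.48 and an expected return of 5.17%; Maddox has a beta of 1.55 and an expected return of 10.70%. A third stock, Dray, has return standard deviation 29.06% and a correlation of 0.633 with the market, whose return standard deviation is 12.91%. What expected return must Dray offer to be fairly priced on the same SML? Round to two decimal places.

10.05%

MRP = (10.70% − 5.17%) / (1.55 − 0.48) = 5.1682%
R_f = 5.17% − 0.48 × 5.1682% = 2.6893%
β_Dray = ρ·σ_i/σ_m = 0.633 × 29.06 / 12.91 = 1.4249
E(R_Dray) = R_f + β × MRP = 2.6893% + 1.4249 × 5.1682% = 10.05%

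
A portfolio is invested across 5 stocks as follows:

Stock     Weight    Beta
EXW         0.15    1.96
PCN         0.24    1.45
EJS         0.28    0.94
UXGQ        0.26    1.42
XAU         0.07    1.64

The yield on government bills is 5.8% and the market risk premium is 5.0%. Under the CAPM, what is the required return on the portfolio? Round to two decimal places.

β_P = Σ w_i β_i = 0.15×1.96 + 0.24×1.45 + 0.28×0.94 + 0.26×1.42 + 0.07×1.64 = 1.3892
E(R_P) = R_f + β_P × MRP = 5.8% + 1.3892 × 5.0% = 12.75%

12.75%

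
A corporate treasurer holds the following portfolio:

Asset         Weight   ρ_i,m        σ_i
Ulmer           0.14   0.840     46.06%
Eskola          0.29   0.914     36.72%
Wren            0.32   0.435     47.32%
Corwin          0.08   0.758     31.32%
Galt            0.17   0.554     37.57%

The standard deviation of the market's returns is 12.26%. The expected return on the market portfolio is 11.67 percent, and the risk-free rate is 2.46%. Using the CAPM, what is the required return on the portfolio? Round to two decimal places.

β_Ulmer = 0.840 × 46.06% / 12.26% = 3.1558
β_Eskola = 0.914 × 36.72% / 12.26% = 2.7375
β_Wren = 0.435 × 47.32% / 12.26% = 1.6790
β_Corwin = 0.758 × 31.32% / 12.26% = 1.9364
β_Galt = 0.554 × 37.57% / 12.26% = 1.6977
β_P = Σ w_i β_i = 0.14×3.1558 + 0.29×2.7375 + 0.32×1.6790 + 0.08×1.9364 + 0.17×1.6977 = 2.2165
MRP = 11.67% − 2.46% = 9.21%
E(R_P) = R_f + β_P × MRP = 2.46% + 2.2165 × 9.21% = 22.87%

22.87%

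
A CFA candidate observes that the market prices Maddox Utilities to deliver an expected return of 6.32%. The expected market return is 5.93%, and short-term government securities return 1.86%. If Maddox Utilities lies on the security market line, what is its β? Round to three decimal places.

MRP = 5.93% − 1.86% = 4.07%
β = (E(R) − R_f) / MRP = (6.32% − 1.86%) / 4.07% = 4.46% / 4.07% = 1.096

1.096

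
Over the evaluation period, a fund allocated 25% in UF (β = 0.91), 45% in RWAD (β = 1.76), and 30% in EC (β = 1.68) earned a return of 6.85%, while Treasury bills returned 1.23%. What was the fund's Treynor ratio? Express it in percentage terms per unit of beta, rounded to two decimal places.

3.69%

β_P = 0.25×0.91 + 0.45×1.76 + 0.30×1.68 = 1.5235
Treynor = (R_P − R_f) / β_P = (6.85% − 1.23%) / 1.5235 = 5.62% / 1.5235 = 3.69%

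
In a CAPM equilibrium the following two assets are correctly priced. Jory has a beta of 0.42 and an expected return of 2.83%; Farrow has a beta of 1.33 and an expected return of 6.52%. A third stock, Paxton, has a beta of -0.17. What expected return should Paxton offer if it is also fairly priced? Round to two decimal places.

MRP (SML slope) = (6.52% − 2.83%) / (1.33 − 0.42) = 3.69% / 0.91 = 4.0549%
R_f (intercept) = 2.83% − 0.42 × 4.0549% = 1.1269%
E(R_Paxton) = R_f + β × MRP = 1.1269% + -0.17 × 4.0549% = 0.44%

0.44%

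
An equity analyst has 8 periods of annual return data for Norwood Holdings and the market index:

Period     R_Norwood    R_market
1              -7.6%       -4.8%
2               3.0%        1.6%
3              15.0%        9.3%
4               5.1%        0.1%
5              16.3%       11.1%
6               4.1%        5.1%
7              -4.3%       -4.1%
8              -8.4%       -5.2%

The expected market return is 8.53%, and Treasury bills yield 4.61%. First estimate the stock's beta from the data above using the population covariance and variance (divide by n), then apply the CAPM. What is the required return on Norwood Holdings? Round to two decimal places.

10.23%

Mean R_i = (-7.6 + 3.0 + 15.0 + 5.1 + 16.3 + 4.1 − 4.3 − 8.4) / 8 = 2.9000%
Mean R_m = (-4.8 + 1.6 + 9.3 + 0.1 + 11.1 + 5.1 − 4.1 − 5.2) / 8 = 1.6375%
Σ(R_i − R̄_i)(R_m − R̄_m) = 406.4500  ⇒  Cov = 406.4500 / 8 = 50.8063
Σ(R_m − R̄_m)² = 283.7188  ⇒  Var(R_m) = 283.7188 / 8 = 35.4649
β = Cov / Var(R_m) = 50.8063 / 35.4649 = 1.4326
MRP = 8.53% − 4.61% = 3.92%
E(R) = R_f + β × MRP = 4.61% + 1.4326 × 3.92% = 10.23%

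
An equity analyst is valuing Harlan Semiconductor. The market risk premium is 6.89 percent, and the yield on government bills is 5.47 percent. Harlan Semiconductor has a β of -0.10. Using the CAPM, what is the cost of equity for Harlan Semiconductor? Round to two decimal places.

E(R) = R_f + β × MRP = 5.47% + -0.10 × 6.89% = 4.78%

4.78%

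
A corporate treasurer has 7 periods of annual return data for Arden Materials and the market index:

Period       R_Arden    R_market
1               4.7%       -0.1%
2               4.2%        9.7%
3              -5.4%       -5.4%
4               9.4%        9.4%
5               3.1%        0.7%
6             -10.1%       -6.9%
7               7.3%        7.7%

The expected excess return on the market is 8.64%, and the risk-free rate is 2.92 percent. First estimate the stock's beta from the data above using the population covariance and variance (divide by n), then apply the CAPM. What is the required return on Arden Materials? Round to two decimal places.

10.68%

Mean R_i = (4.7 + 4.2 − 5.4 + 9.4 + 3.1 − 10.1 + 7.3) / 7 = 1.8857%
Mean R_m = (-0.1 + 9.7 − 5.4 + 9.4 + 0.7 − 6.9 + 7.7) / 7 = 2.1571%
Σ(R_i − R̄_i)(R_m − R̄_m) = 257.3857  ⇒  Cov = 257.3857 / 7 = 36.7694
Σ(R_m − R̄_m)² = 286.4371  ⇒  Var(R_m) = 286.4371 / 7 = 40.9196
β = Cov / Var(R_m) = 36.7694 / 40.9196 = 0.8986
E(R) = R_f + β × MRP = 2.92% + 0.8986 × 8.64% = 10.68%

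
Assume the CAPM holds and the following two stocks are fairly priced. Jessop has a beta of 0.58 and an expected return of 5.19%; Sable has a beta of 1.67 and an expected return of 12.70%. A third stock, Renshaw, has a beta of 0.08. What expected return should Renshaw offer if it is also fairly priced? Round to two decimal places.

1.75%

MRP (SML slope) = (12.70% − 5.19%) / (1.67 − 0.58) = 7.51% / 1.09 = 6.8899%
R_f (intercept) = 5.19% − 0.58 × 6.8899% = 1.1939%
E(R_Renshaw) = R_f + β × MRP = 1.1939% + 0.08 × 6.8899% = 1.75%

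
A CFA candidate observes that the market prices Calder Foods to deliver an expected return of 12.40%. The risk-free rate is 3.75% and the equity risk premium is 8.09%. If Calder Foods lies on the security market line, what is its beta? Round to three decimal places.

β = (E(R) − R_f) / MRP = (12.40% − 3.75%) / 8.09% = 8.65% / 8.09% = 1.069

1.069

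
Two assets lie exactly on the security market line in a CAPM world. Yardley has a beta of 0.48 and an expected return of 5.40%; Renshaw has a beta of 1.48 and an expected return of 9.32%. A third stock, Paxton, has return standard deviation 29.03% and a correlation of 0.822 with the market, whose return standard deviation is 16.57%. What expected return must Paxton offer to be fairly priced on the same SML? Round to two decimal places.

9.16%

MRP = (9.32% − 5.40%) / (1.48 − 0.48) = 3.9200%
R_f = 5.40% − 0.48 × 3.9200% = 3.5184%
β_Paxton = ρ·σ_i/σ_m = 0.822 × 29.03 / 16.57 = 1.4401
E(R_Paxton) = R_f + β × MRP = 3.5184% + 1.4401 × 3.9200% = 9.16%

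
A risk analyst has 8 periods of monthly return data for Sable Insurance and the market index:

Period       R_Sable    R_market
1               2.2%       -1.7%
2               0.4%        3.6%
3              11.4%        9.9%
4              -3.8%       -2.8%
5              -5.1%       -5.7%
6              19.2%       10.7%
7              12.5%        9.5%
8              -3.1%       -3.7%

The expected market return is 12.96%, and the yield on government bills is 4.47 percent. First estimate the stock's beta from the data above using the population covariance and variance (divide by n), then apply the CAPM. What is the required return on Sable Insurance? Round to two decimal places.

15.03%

Mean R_i = (2.2 + 0.4 + 11.4 − 3.8 − 5.1 + 19.2 + 12.5 − 3.1) / 8 = 4.2125%
Mean R_m = (-1.7 + 3.6 + 9.9 − 2.8 − 5.7 + 10.7 + 9.5 − 3.7) / 8 = 2.4750%
Σ(R_i − R̄_i)(R_m − R̄_m) = 402.5225  ⇒  Cov = 402.5225 / 8 = 50.3153
Σ(R_m − R̄_m)² = 323.6150  ⇒  Var(R_m) = 323.6150 / 8 = 40.4519
β = Cov / Var(R_m) = 50.3153 / 40.4519 = 1.2438
MRP = 12.96% − 4.47% = 8.49%
E(R) = R_f + β × MRP = 4.47% + 1.2438 × 8.49% = 15.03%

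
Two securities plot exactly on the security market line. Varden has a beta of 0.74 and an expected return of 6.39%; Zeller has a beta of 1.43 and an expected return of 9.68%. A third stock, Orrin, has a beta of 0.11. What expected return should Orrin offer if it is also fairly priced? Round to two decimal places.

3.39%

MRP (SML slope) = (9.68% − 6.39%) / (1.43 − 0.74) = 3.29% / 0.69 = 4.7681%
R_f (intercept) = 6.39% − 0.74 × 4.7681% = 2.8616%
E(R_Orrin) = R_f + β × MRP = 2.8616% + 0.11 × 4.7681% = 3.39%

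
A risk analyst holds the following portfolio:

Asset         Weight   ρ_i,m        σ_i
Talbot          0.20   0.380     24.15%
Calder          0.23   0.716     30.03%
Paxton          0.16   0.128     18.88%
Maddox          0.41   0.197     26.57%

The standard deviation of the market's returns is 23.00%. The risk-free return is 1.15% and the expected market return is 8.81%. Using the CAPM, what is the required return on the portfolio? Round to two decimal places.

β_Talbot = 0.380 × 24.15% / 23.00% = 0.3990
β_Calder = 0.716 × 30.03% / 23.00% = 0.9348
β_Paxton = 0.128 × 18.88% / 23.00% = 0.1051
β_Maddox = 0.197 × 26.57% / 23.00% = 0.2276
β_P = Σ w_i β_i = 0.20×0.3990 + 0.23×0.9348 + 0.16×0.1051 + 0.41×0.2276 = 0.4049
MRP = 8.81% − 1.15% = 7.66%
E(R_P) = R_f + β_P × MRP = 1.15% + 0.4049 × 7.66% = 4.25%

4.25%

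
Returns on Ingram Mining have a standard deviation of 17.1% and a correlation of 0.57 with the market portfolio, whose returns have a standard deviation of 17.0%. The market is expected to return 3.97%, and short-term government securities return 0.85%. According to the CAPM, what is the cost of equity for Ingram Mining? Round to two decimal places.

β = ρ × σ_i / σ_m = 0.57 × 17.1% / 17.0% = 0.5734
MRP = 3.97% − 0.85% = 3.12%
E(R) = 0.85% + 0.5734 × 3.12% = 2.64%

2.64%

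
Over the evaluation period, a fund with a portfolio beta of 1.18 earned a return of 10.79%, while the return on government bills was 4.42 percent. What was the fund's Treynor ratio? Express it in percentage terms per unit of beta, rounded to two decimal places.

5.40%

Treynor = (R_P − R_f) / β_P = (10.79% − 4.42%) / 1.1800 = 6.37% / 1.1800 = 5.40%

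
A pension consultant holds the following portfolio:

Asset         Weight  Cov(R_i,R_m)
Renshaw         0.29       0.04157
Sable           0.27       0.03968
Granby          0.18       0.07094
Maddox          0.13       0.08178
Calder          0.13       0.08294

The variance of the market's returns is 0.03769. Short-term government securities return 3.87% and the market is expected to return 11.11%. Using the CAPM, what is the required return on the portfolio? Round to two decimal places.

14.81%

β_Renshaw = 0.04157 / 0.03769 = 1.1029
β_Sable = 0.03968 / 0.03769 = 1.0528
β_Granby = 0.07094 / 0.03769 = 1.8822
β_Maddox = 0.08178 / 0.03769 = 2.1698
β_Calder = 0.08294 / 0.03769 = 2.2006
β_P = Σ w_i β_i = 0.29×1.1029 + 0.27×1.0528 + 0.18×1.8822 + 0.13×2.1698 + 0.13×2.2006 = 1.5110
MRP = 11.11% − 3.87% = 7.24%
E(R_P) = R_f + β_P × MRP = 3.87% + 1.5110 × 7.24% = 14.81%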